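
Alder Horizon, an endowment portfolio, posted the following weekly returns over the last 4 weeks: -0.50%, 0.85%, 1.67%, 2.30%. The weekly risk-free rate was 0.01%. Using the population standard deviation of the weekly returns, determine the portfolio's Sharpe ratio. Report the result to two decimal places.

1.02

Mean return r̄ = 4.320 / 4 = 1.0800%
Σ(r − r̄)² = 4.3858; population σ = √(4.3858/4) = 1.0471%
Sharpe = (r̄ − rf) / σ = (1.0800 − 0.01) / 1.0471 = 1.0700 / 1.0471 = 1.0219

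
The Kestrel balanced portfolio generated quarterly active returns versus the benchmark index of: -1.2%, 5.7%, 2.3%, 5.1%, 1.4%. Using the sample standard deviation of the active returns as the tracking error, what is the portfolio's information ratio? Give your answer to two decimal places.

r̄ = (-1.2 + 5.7 + 2.3 + 5.1 + 1.4) / 5 = 13.30 / 5 = 2.6600%
Σ(r − r̄)² = (-1.2 − 2.6600)² + (5.7 − 2.6600)² + (2.3 − 2.6600)² + … = 31.8120
σ = √[31.8120 / 4] = 2.8201%
IR = r̄ / tracking error = 2.6600 / 2.8201 = 0.9432

0.94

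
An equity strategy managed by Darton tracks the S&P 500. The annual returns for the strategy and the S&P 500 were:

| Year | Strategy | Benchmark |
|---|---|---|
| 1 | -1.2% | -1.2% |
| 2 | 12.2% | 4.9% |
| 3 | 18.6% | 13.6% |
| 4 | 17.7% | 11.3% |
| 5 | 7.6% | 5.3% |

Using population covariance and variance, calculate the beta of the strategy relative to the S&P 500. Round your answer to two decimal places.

1.34

r̄p = 10.9800%,  r̄m = 6.7800%
Cov = Σ(rp − r̄p)(rm − r̄m) / 5 = 36.4496
Var(rm) = Σ(rm − r̄m)² / 5 = 27.2696
β = Cov / Var = 36.4496 / 27.2696 = 1.3366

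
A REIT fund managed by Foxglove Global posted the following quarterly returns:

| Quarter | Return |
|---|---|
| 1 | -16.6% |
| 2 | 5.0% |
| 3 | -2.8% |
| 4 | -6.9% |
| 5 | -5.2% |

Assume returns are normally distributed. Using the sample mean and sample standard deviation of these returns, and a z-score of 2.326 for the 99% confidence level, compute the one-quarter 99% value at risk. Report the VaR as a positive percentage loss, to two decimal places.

Mean return r̄ = -26.50 / 5 = -5.3000%
Σ(r − r̄)² = (-16.6 − (-5.3000))² + (5 − (-5.3000))² + … = 242.6000
sample σ = √(242.6000 / 4) = √60.6500 = 7.7878%
VaR = −(r̄ − z·σ) = −(-5.3000 − 2.326 × 7.7878) = −(-23.4144) = 23.4144%

23.41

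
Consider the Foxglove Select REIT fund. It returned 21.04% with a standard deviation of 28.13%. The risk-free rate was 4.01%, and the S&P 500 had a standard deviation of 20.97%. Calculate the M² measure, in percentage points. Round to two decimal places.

Sharpe = (Rp − Rf) / σp = (21.04% − 4.01%) / 28.13% = 0.6054
M² = Rf + Sharpe × σm = 4.01% + 0.6054 × 20.97% = 16.7052%

16.71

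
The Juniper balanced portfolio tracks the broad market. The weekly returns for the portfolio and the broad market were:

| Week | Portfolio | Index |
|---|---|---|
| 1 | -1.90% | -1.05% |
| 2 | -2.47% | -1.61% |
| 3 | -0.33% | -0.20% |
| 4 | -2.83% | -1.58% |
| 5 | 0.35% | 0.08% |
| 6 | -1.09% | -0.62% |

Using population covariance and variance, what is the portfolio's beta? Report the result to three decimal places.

r̄p = -1.3783%,  r̄m = -0.8300%
Cov = Σ(rp − r̄p)(rm − r̄m) / 6 = 0.7248
Var(rm) = Σ(rm − r̄m)² / 6 = 0.4147
β = Cov / Var = 0.7248 / 0.4147 = 1.7478

1.748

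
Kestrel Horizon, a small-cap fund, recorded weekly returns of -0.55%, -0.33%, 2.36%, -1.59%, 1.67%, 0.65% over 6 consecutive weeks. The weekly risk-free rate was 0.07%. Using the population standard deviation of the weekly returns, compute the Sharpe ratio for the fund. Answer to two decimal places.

r̄ = (-0.55 − 0.33 + 2.36 − 1.59 + 1.67 + 0.65) / 6 = 2.210 / 6 = 0.3683%
Population std dev = √[10.9065 / 6] = 1.3482%
Sharpe = (r̄ − rf) / σ = (0.3683 − 0.07) / 1.3482 = 0.2983 / 1.3482 = 0.2213

0.22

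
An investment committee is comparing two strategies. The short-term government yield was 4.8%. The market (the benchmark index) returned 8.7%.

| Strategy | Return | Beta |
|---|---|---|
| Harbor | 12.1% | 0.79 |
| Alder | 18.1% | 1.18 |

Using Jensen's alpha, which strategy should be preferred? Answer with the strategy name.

Harbor: α = 12.1% − [4.8% + 0.79 × (8.7% − 4.8%)] = 4.219
Alder: α = 18.1% − [4.8% + 1.18 × (8.7% − 4.8%)] = 8.698
Highest: Alder (8.698).

Alder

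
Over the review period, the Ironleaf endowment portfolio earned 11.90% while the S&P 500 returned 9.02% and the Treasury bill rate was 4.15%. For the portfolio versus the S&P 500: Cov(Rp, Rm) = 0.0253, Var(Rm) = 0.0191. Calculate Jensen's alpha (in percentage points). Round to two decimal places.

β = Cov / Var = 0.0253 / 0.0191 = 1.3246
E[R] = Rf + β(Rm − Rf) = 4.15% + 1.3246 × (9.02% − 4.15%) = 10.6008%
α = Rp − E[R] = 11.90% − 10.6008% = 1.2992

1.30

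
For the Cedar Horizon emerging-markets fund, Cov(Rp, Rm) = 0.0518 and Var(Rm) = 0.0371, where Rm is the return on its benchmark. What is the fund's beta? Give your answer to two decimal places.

1.40

β = Cov(Rp, Rm) / Var(Rm) = 0.0518 / 0.0371 = 1.3962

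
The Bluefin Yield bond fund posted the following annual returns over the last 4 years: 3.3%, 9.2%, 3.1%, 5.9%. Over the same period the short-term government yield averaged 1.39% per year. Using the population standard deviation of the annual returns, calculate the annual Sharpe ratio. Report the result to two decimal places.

1.61

μ = (3.3 + 9.2 + 3.1 + 5.9) / 4 = 21.50 / 4 = 5.3750%
Population std dev = √[24.3875 / 4] = 2.4692%
Sharpe = (μ − rf) / σ = (5.3750 − 1.39) / 2.4692 = 3.9850 / 2.4692 = 1.6139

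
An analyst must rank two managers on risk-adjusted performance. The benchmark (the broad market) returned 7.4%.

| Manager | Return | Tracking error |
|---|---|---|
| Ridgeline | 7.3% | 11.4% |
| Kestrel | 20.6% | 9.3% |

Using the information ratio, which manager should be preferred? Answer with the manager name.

Kestrel

Ridgeline: IR = (7.3% − 7.4%) / 11.4% = -0.009
Kestrel: IR = (20.6% − 7.4%) / 9.3% = 1.419
Highest: Kestrel (1.419).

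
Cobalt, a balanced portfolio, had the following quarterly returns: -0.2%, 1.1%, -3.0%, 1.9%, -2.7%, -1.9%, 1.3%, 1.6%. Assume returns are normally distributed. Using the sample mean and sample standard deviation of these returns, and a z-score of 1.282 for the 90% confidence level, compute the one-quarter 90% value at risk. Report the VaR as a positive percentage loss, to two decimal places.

2.83

r̄ = (-0.2 + 1.1 − 3 + 1.9 − 2.7 − 1.9 + 1.3 + 1.6) / 8 = -1.90 / 8 = -0.2375%
Sample σ = √[Σ(r − r̄)² / 7] = √[28.5588 / 7] = √4.0798 = 2.0199%
VaR = −(r̄ − z·σ) = −(-0.2375 − 1.282 × 2.0199) = −(-2.8270) = 2.8270%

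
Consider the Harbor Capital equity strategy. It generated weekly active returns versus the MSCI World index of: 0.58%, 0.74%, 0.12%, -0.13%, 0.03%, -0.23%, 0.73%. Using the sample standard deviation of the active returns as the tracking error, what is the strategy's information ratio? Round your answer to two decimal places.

r̄ = (0.58 + 0.74 + 0.12 − 0.13 + 0.03 − 0.23 + 0.73) / 7 = 0.2629%
Sample σ = √[Σ(r − r̄)² / 6] = √[1.0183 / 6] = √0.1697 = 0.4119%
IR = r̄ / tracking error = 0.2629 / 0.4119 = 0.6383

0.64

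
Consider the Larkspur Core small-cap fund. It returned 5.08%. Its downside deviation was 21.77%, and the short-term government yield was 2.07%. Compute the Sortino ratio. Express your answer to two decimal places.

0.14

Sortino = (Rp − Rf) / σd = (5.08% − 2.07%) / 21.77% = 3.01% / 21.77% = 0.1383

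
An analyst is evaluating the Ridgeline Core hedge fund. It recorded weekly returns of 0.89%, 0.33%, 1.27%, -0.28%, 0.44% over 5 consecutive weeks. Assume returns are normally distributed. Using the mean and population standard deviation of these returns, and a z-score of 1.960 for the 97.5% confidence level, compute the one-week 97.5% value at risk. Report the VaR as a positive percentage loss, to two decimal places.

μ = (0.89 + 0.33 + 1.27 − 0.28 + 0.44) / 5 = 0.5300%
Σ(r − μ)² = (0.89 − 0.5300)² + (0.33 − 0.5300)² + … = 1.3814
σ = √[1.3814 / 5] = 0.5256%
VaR = −(μ − z·σ) = −(0.5300 − 1.960 × 0.5256) = −(-0.5002) = 0.5002%

0.50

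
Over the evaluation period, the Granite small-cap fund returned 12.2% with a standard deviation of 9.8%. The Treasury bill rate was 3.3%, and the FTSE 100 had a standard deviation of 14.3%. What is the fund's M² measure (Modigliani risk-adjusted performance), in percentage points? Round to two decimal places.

Sharpe = (Rp − Rf) / σp = (12.2% − 3.3%) / 9.8% = 0.9082
M² = Rf + Sharpe × σm = 3.3% + 0.9082 × 14.3% = 16.2873%

16.29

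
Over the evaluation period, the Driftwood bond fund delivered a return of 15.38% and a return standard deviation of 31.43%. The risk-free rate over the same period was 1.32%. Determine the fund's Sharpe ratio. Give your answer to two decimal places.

0.45

Sharpe = (Rp − Rf) / σp = (15.38% − 1.32%) / 31.43% = 14.06% / 31.43% = 0.4473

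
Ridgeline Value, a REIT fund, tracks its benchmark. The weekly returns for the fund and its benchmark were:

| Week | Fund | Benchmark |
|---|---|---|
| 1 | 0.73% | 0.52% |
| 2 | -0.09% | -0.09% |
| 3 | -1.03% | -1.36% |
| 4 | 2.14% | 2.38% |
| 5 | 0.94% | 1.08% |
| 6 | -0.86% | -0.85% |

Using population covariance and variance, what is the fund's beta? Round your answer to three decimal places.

0.881

r̄p = 0.3050%,  r̄m = 0.2800%
Cov = Σ(rp − r̄p)(rm − r̄m) / 6 = 1.3526
Var(rm) = Σ(rm − r̄m)² / 6 = 1.5352
β = Cov / Var = 1.3526 / 1.5352 = 0.8811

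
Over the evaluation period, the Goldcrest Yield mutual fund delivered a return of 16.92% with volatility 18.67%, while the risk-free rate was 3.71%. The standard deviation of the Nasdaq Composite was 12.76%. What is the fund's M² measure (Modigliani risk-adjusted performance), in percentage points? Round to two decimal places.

Sharpe = (Rp − Rf) / σp = (16.92% − 3.71%) / 18.67% = 0.7076
M² = Rf + Sharpe × σm = 3.71% + 0.7076 × 12.76% = 12.7390%

12.74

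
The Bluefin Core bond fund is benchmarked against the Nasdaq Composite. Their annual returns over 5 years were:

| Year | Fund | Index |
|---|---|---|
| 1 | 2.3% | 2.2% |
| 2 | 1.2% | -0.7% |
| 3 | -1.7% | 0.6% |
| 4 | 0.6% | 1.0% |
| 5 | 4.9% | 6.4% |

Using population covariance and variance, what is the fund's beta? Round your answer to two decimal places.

r̄p = 1.4600%,  r̄m = 1.9000%
Cov = Σ(rp − r̄p)(rm − r̄m) / 5 = 4.2580
Var(rm) = Σ(rm − r̄m)² / 5 = 5.9200
β = Cov / Var = 4.2580 / 5.9200 = 0.7193

0.72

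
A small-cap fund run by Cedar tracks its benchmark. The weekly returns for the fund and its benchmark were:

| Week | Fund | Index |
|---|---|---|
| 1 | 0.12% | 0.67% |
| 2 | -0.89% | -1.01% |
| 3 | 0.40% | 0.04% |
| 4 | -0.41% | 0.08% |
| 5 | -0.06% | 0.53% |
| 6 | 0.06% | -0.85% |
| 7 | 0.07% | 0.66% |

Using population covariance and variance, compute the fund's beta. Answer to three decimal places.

r̄p = -0.1014%,  r̄m = 0.0171%
Cov = Σ(rp − r̄p)(rm − r̄m) / 7 = 0.1340
Var(rm) = Σ(rm − r̄m)² / 7 = 0.4163
β = Cov / Var = 0.1340 / 0.4163 = 0.3219

0.322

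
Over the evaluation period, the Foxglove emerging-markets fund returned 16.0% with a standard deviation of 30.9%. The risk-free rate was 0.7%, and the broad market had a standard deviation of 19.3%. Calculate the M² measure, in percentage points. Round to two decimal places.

10.26

Sharpe = (Rp − Rf) / σp = (16.0% − 0.7%) / 30.9% = 0.4951
M² = Rf + Sharpe × σm = 0.7% + 0.4951 × 19.3% = 10.2554%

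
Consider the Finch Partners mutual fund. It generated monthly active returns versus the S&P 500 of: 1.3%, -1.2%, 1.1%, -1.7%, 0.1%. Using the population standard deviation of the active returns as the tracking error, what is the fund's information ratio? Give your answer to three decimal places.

r̄ = (1.3 − 1.2 + 1.1 − 1.7 + 0.1) / 5 = -0.40 / 5 = -0.0800%
Σ(r − r̄)² = (1.3 − (-0.0800))² + (-1.2 − (-0.0800))² + … = 7.2080
population σ = √(7.2080 / 5) = √1.4416 = 1.2007%
IR = r̄ / tracking error = -0.0800 / 1.2007 = -0.0666

-0.067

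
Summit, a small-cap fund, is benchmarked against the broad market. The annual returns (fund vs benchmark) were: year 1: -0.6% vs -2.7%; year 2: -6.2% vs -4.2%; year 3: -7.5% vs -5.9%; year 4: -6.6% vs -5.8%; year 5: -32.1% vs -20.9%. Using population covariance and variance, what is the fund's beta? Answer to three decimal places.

1.661

r̄p = -10.6000%,  r̄m = -7.9000%
Cov = Σ(rp − r̄p)(rm − r̄m) / 5 = 72.4760
Var(rm) = Σ(rm − r̄m)² / 5 = 43.6280
β = Cov / Var = 72.4760 / 43.6280 = 1.6612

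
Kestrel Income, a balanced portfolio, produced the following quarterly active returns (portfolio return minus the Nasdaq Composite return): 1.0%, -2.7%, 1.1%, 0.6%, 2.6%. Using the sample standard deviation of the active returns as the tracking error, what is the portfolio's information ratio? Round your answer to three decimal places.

0.266

μ = (1 − 2.7 + 1.1 + 0.6 + 2.6) / 5 = 0.5200%
Σ(r − μ)² = (1 − 0.5200)² + (-2.7 − 0.5200)² + … = 15.2680
sample σ = √(15.2680 / 4) = √3.8170 = 1.9537%
IR = μ / tracking error = 0.5200 / 1.9537 = 0.2662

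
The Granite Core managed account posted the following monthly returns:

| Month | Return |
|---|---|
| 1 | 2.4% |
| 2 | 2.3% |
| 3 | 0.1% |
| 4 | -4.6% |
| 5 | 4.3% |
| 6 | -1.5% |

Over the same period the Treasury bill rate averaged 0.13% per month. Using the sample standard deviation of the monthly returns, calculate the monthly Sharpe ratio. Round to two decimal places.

0.12

r̄ = (2.4 + 2.3 + 0.1 − 4.6 + 4.3 − 1.5) / 6 = 3.00 / 6 = 0.5000%
Σ(r − r̄)² = (2.4 − 0.5000)² + (2.3 − 0.5000)² + … = 51.4600
σ = √[51.4600 / 5] = 3.2081%
Sharpe = (r̄ − rf) / σ = (0.5000 − 0.13) / 3.2081 = 0.3700 / 3.2081 = 0.1153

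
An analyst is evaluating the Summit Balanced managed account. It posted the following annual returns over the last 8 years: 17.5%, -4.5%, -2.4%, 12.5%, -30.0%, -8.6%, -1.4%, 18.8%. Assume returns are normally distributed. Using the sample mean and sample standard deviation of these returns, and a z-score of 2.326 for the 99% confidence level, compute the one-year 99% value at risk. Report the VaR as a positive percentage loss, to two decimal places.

r̄ = (17.5 − 4.5 − 2.4 + 12.5 − 30 − 8.6 − 1.4 + 18.8) / 8 = 0.2375%
Σ(r − r̄)² = (17.5 − 0.2375)² + (-4.5 − 0.2375)² + (-2.4 − 0.2375)² + … = 1817.4188
sample σ = √(1817.4188 / 7) = √259.6313 = 16.1131%
VaR = −(r̄ − z·σ) = −(0.2375 − 2.326 × 16.1131) = −(-37.2416) = 37.2416%

37.24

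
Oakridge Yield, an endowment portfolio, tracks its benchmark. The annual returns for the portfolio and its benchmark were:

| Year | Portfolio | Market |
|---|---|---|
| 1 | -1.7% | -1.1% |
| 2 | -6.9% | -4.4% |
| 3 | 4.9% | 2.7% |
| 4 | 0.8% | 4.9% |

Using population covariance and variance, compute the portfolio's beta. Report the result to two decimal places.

1.00

r̄p = -0.7250%,  r̄m = 0.5250%
Cov = Σ(rp − r̄p)(rm − r̄m) / 4 = 12.7256
Var(rm) = Σ(rm − r̄m)² / 4 = 12.6919
β = Cov / Var = 12.7256 / 12.6919 = 1.0027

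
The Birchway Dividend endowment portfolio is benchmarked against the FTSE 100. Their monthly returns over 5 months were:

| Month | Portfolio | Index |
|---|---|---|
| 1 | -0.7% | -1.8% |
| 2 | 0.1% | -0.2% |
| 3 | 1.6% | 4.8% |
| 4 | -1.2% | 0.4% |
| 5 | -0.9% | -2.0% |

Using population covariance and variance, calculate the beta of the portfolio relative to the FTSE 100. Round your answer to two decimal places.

r̄p = -0.2200%,  r̄m = 0.2400%
Cov = Σ(rp − r̄p)(rm − r̄m) / 5 = 2.1008
Var(rm) = Σ(rm − r̄m)² / 5 = 6.0384
β = Cov / Var = 2.1008 / 6.0384 = 0.3479

0.35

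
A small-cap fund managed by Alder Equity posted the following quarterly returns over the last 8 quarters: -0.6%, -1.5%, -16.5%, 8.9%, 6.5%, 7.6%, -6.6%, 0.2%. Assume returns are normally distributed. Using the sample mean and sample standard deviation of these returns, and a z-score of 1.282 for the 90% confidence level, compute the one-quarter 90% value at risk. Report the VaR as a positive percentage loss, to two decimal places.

11.05

Mean return μ = -2.00 / 8 = -0.2500%
Σ(r − μ)² = (-0.6 − (-0.2500))² + (-1.5 − (-0.2500))² + (-16.5 − (-0.2500))² + … = 497.1800
σ = √[497.1800 / 7] = 8.4277%
VaR = −(μ − z·σ) = −(-0.2500 − 1.282 × 8.4277) = −(-11.0543) = 11.0543%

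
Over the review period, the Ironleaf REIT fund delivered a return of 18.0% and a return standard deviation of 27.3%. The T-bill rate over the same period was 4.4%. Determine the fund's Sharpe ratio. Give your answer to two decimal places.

0.50

Sharpe = (Rp − Rf) / σp = (18.0% − 4.4%) / 27.3% = 13.60% / 27.3% = 0.4982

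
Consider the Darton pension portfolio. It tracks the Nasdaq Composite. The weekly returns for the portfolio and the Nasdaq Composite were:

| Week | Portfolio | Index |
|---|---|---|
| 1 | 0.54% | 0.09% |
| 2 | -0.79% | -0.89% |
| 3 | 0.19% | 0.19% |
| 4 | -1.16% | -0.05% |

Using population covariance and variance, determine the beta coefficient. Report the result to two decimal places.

r̄p = -0.3050%,  r̄m = -0.1650%
Cov = Σ(rp − r̄p)(rm − r̄m) / 4 = 0.1611
Var(rm) = Σ(rm − r̄m)² / 4 = 0.1825
β = Cov / Var = 0.1611 / 0.1825 = 0.8827

0.88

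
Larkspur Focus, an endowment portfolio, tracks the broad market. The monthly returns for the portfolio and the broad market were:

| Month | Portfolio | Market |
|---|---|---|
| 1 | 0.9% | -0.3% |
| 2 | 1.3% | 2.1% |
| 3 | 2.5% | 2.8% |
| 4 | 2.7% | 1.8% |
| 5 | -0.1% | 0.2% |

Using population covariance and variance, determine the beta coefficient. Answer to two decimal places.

0.68

r̄p = 1.4600%,  r̄m = 1.3200%
Cov = Σ(rp − r̄p)(rm − r̄m) / 5 = 0.9328
Var(rm) = Σ(rm − r̄m)² / 5 = 1.3816
β = Cov / Var = 0.9328 / 1.3816 = 0.6752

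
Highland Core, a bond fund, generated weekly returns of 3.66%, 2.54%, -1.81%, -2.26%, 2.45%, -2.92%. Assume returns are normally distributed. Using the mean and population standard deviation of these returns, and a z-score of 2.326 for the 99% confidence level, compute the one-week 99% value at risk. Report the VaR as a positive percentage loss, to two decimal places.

μ = (3.66 + 2.54 − 1.81 − 2.26 + 2.45 − 2.92) / 6 = 1.660 / 6 = 0.2767%
Population std dev = √[42.3005 / 6] = 2.6552%
VaR = −(μ − z·σ) = −(0.2767 − 2.326 × 2.6552) = −(-5.8993) = 5.8993%

5.90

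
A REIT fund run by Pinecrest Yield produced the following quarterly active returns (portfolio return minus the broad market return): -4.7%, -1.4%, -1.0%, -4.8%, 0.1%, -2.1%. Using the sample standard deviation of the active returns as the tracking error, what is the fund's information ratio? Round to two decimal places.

r̄ = (-4.7 − 1.4 − 1 − 4.8 + 0.1 − 2.1) / 6 = -2.3167%
Σ(r − r̄)² = (-4.7 − (-2.3167))² + (-1.4 − (-2.3167))² + … = 20.3083
sample σ = √(20.3083 / 5) = √4.0617 = 2.0154%
IR = r̄ / tracking error = -2.3167 / 2.0154 = -1.1495

-1.15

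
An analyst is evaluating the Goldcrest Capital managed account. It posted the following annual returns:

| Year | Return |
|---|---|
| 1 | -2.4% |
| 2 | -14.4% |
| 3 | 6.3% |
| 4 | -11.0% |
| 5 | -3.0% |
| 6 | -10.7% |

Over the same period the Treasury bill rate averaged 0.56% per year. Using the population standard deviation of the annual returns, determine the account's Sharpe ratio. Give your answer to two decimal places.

μ = (-2.4 − 14.4 + 6.3 − 11 − 3 − 10.7) / 6 = -35.20 / 6 = -5.8667%
Population std dev = √[290.7933 / 6] = 6.9617%
Sharpe = (μ − rf) / σ = (-5.8667 − 0.56) / 6.9617 = -6.4267 / 6.9617 = -0.9232

-0.92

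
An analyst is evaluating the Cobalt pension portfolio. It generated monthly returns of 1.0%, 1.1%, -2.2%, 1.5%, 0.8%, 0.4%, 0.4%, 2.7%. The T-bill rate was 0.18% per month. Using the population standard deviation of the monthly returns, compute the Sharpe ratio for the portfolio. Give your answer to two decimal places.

r̄ = (1 + 1.1 − 2.2 + 1.5 + 0.8 + 0.4 + 0.4 + 2.7) / 8 = 5.70 / 8 = 0.7125%
Population std dev = √[13.4888 / 8] = 1.2985%
Sharpe = (r̄ − rf) / σ = (0.7125 − 0.18) / 1.2985 = 0.5325 / 1.2985 = 0.4101

0.41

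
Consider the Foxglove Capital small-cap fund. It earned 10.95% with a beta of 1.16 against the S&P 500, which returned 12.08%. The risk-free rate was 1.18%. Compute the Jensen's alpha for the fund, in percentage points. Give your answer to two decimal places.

-2.87

CAPM expected return = Rf + β(Rm − Rf) = 1.18% + 1.16 × (12.08% − 1.18%) = 1.18 + 1.16 × 10.90 = 13.8240%
Jensen's α = Rp − E[R] = 10.95% − 13.8240% = -2.8740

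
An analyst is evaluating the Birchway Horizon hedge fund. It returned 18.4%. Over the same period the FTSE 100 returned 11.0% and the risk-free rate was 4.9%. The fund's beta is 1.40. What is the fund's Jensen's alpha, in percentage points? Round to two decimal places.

4.96

CAPM expected return = Rf + β(Rm − Rf) = 4.9% + 1.40 × (11.0% − 4.9%) = 4.9 + 1.40 × 6.10 = 13.4400%
Jensen's α = Rp − E[R] = 18.4% − 13.4400% = 4.9600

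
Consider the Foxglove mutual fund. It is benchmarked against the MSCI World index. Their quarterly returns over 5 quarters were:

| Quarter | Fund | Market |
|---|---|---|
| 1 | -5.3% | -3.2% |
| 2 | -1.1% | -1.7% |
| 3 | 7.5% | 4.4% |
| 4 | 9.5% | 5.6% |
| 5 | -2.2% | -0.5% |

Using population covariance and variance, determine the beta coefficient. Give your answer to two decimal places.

1.64

r̄p = 1.6800%,  r̄m = 0.9200%
Cov = Σ(rp − r̄p)(rm − r̄m) / 5 = 19.6804
Var(rm) = Σ(rm − r̄m)² / 5 = 11.9736
β = Cov / Var = 19.6804 / 11.9736 = 1.6436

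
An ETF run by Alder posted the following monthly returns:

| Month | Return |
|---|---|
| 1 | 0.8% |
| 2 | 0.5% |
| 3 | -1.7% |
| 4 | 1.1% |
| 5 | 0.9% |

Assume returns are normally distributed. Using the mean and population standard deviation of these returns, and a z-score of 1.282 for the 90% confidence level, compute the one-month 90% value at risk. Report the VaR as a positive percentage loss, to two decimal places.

1.00

Mean return μ = 1.60 / 5 = 0.3200%
Population std dev = √[5.2880 / 5] = 1.0284%
VaR = −(μ − z·σ) = −(0.3200 − 1.282 × 1.0284) = −(-0.9984) = 0.9984%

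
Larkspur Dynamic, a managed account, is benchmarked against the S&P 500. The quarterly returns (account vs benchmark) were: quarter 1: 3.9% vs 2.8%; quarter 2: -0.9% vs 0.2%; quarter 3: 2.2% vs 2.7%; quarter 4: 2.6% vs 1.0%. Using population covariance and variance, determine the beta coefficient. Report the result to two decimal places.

r̄p = 1.9500%,  r̄m = 1.6750%
Cov = Σ(rp − r̄p)(rm − r̄m) / 4 = 1.5538
Var(rm) = Σ(rm − r̄m)² / 4 = 1.2369
β = Cov / Var = 1.5538 / 1.2369 = 1.2562

1.26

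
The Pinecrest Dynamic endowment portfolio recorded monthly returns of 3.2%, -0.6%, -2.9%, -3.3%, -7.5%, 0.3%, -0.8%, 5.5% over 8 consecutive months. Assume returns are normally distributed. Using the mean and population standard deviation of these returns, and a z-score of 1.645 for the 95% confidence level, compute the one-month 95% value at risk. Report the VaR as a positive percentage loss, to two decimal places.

6.93

Mean return r̄ = -6.10 / 8 = -0.7625%
Σ(r − r̄)² = (3.2 − (-0.7625))² + (-0.6 − (-0.7625))² + (-2.9 − (-0.7625))² + … = 112.4788
σ = √[112.4788 / 8] = 3.7496%
VaR = −(r̄ − z·σ) = −(-0.7625 − 1.645 × 3.7496) = −(-6.9306) = 6.9306%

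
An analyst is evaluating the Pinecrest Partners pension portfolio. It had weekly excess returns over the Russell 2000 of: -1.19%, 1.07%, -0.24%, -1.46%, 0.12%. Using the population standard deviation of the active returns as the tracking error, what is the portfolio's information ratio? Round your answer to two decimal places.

-0.37

r̄ = (-1.19 + 1.07 − 0.24 − 1.46 + 0.12) / 5 = -0.3400%
Σ(r − r̄)² = (-1.19 − (-0.3400))² + (1.07 − (-0.3400))² + … = 4.1866
σ = √[4.1866 / 5] = 0.9151%
IR = r̄ / tracking error = -0.3400 / 0.9151 = -0.3715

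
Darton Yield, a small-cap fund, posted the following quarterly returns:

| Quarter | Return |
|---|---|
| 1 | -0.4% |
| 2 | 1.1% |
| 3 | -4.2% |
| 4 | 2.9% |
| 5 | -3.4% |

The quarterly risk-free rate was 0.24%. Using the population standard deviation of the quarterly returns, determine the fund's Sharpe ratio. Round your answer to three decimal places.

μ = (-0.4 + 1.1 − 4.2 + 2.9 − 3.4) / 5 = -4.00 / 5 = -0.8000%
Population std dev = √[35.7800 / 5] = 2.6751%
Sharpe = (μ − rf) / σ = (-0.8000 − 0.24) / 2.6751 = -1.0400 / 2.6751 = -0.3888

-0.389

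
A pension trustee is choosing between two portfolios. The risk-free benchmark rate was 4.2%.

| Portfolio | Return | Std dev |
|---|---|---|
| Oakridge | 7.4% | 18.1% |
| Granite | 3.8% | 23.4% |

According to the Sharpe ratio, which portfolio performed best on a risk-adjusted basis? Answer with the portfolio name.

Oakridge

Oakridge: Sharpe ratio = (7.4% − 4.2%) / 18.1% = 0.177
Granite: Sharpe ratio = (3.8% − 4.2%) / 23.4% = -0.017
Highest: Oakridge (0.177).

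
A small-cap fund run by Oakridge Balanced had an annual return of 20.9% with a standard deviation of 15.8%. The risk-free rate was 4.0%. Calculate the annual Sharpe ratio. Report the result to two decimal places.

1.07

Sharpe = (Rp − Rf) / σp = (20.9% − 4.0%) / 15.8% = 16.90% / 15.8% = 1.0696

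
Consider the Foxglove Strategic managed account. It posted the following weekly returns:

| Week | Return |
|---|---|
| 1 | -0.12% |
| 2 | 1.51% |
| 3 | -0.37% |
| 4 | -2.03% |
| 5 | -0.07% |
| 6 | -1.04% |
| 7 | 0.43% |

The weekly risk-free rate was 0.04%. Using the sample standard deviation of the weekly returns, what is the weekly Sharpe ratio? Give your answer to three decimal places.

r̄ = (-0.12 + 1.51 − 0.37 − 2.03 − 0.07 − 1.04 + 0.43) / 7 = -0.2414%
Σ(r − r̄)² = (-0.12 − (-0.2414))² + (1.51 − (-0.2414))² + (-0.37 − (-0.2414))² + … = 7.4157
σ = √[7.4157 / 6] = 1.1117%
Sharpe = (r̄ − rf) / σ = (-0.2414 − 0.04) / 1.1117 = -0.2814 / 1.1117 = -0.2531

-0.253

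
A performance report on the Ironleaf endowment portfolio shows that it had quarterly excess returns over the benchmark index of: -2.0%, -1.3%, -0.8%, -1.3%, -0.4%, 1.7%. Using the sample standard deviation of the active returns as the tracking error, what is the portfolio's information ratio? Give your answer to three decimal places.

r̄ = (-2 − 1.3 − 0.8 − 1.3 − 0.4 + 1.7) / 6 = -4.10 / 6 = -0.6833%
Sample std dev = √[8.2683 / 5] = 1.2859%
IR = r̄ / tracking error = -0.6833 / 1.2859 = -0.5314

-0.531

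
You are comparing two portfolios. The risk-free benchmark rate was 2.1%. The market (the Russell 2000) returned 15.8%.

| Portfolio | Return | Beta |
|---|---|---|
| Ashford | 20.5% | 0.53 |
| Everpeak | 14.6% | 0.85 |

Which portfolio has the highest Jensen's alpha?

Ashford

Ashford: α = 20.5% − [2.1% + 0.53 × (15.8% − 2.1%)] = 11.139
Everpeak: α = 14.6% − [2.1% + 0.85 × (15.8% − 2.1%)] = 0.855
Highest: Ashford (11.139).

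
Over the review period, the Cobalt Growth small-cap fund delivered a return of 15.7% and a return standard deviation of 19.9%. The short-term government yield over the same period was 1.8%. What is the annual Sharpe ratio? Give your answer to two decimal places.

Sharpe = (Rp − Rf) / σp = (15.7% − 1.8%) / 19.9% = 13.90% / 19.9% = 0.6985

0.70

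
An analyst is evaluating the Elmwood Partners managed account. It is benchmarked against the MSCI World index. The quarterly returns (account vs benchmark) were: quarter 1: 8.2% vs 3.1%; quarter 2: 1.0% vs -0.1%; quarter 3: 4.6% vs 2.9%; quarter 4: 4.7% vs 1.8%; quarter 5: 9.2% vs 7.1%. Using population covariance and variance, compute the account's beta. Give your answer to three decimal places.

1.092

r̄p = 5.5400%,  r̄m = 2.9600%
Cov = Σ(rp − r̄p)(rm − r̄m) / 5 = 6.0896
Var(rm) = Σ(rm − r̄m)² / 5 = 5.5744
β = Cov / Var = 6.0896 / 5.5744 = 1.0924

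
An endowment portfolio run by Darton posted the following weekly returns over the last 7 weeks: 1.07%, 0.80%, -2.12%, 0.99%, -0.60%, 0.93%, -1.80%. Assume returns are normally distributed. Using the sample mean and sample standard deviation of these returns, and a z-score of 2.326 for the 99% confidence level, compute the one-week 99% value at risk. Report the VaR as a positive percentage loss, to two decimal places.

3.35

Mean return μ = -0.730 / 7 = -0.1043%
Σ(r − μ)² = 11.6482; sample σ = √(11.6482/6) = 1.3933%
VaR = −(μ − z·σ) = −(-0.1043 − 2.326 × 1.3933) = −(-3.3451) = 3.3451%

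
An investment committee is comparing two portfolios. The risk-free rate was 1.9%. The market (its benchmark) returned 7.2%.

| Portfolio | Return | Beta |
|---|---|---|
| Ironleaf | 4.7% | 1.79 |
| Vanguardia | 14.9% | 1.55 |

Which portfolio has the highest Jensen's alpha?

Ironleaf: α = 4.7% − [1.9% + 1.79 × (7.2% − 1.9%)] = -6.687
Vanguardia: α = 14.9% − [1.9% + 1.55 × (7.2% − 1.9%)] = 4.785
Highest: Vanguardia (4.785).

Vanguardia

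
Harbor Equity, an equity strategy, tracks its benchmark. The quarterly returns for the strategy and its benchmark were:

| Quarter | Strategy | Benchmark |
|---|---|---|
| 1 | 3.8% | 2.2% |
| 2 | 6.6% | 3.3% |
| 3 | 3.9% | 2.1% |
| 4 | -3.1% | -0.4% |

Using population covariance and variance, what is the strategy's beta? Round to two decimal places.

r̄p = 2.8000%,  r̄m = 1.8000%
Cov = Σ(rp − r̄p)(rm − r̄m) / 4 = 4.8525
Var(rm) = Σ(rm − r̄m)² / 4 = 1.8350
β = Cov / Var = 4.8525 / 1.8350 = 2.6444

2.64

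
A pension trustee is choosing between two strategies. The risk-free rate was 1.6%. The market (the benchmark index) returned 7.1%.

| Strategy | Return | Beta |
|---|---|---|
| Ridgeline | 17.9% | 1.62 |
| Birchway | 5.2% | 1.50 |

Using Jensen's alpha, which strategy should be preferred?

Ridgeline: α = 17.9% − [1.6% + 1.62 × (7.1% − 1.6%)] = 7.390
Birchway: α = 5.2% − [1.6% + 1.50 × (7.1% − 1.6%)] = -4.650
Highest: Ridgeline (7.390).

Ridgeline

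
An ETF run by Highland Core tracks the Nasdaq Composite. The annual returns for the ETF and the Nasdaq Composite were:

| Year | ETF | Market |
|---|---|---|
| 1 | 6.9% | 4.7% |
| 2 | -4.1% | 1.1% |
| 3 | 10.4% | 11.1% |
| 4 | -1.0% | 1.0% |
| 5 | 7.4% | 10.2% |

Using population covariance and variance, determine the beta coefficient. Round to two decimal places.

r̄p = 3.9200%,  r̄m = 5.6200%
Cov = Σ(rp − r̄p)(rm − r̄m) / 5 = 21.5376
Var(rm) = Σ(rm − r̄m)² / 5 = 18.7256
β = Cov / Var = 21.5376 / 18.7256 = 1.1502

1.15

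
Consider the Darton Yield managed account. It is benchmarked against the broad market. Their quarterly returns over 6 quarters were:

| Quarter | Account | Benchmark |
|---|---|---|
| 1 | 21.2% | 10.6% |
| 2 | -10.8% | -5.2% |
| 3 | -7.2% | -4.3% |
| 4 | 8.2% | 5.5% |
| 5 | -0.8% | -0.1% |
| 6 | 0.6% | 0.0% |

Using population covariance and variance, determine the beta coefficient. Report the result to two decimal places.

1.90

r̄p = 1.8667%,  r̄m = 1.0833%
Cov = Σ(rp − r̄p)(rm − r̄m) / 6 = 57.4811
Var(rm) = Σ(rm − r̄m)² / 6 = 30.1847
β = Cov / Var = 57.4811 / 30.1847 = 1.9043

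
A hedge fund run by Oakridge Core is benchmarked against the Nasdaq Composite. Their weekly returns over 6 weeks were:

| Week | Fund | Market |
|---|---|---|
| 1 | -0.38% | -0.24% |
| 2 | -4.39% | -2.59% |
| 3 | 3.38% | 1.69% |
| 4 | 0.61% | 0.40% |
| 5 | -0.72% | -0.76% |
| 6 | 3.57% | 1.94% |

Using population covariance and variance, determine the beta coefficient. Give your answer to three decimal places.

1.756

r̄p = 0.3450%,  r̄m = 0.0733%
Cov = Σ(rp − r̄p)(rm − r̄m) / 6 = 4.1231
Var(rm) = Σ(rm − r̄m)² / 6 = 2.3485
β = Cov / Var = 4.1231 / 2.3485 = 1.7556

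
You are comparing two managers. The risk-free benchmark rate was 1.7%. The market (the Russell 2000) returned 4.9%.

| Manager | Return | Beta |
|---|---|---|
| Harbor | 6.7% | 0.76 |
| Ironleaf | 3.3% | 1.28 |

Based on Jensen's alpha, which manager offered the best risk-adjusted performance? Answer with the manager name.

Harbor: α = 6.7% − [1.7% + 0.76 × (4.9% − 1.7%)] = 2.568
Ironleaf: α = 3.3% − [1.7% + 1.28 × (4.9% − 1.7%)] = -2.496
Highest: Harbor (2.568).

Harbor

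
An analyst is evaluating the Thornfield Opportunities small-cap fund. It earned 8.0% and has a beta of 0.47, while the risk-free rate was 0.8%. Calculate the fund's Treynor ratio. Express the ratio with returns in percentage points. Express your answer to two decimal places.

Treynor = (Rp − Rf) / β = (8.0% − 0.8%) / 0.47 = 7.20 / 0.47 = 15.3191

15.32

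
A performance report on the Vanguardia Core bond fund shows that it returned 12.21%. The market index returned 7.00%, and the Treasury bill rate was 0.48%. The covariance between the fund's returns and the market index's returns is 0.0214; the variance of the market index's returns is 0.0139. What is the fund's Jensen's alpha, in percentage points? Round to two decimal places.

1.69

β = Cov / Var = 0.0214 / 0.0139 = 1.5396
E[R] = Rf + β(Rm − Rf) = 0.48% + 1.5396 × (7.00% − 0.48%) = 10.5182%
α = Rp − E[R] = 12.21% − 10.5182% = 1.6918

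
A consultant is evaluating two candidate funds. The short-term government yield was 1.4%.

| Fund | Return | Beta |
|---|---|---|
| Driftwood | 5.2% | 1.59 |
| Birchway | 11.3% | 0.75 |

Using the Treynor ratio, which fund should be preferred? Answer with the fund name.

Birchway

Driftwood: Treynor = (5.2% − 1.4%) / 1.59 = 2.390
Birchway: Treynor = (11.3% − 1.4%) / 0.75 = 13.200
Highest: Birchway (13.200).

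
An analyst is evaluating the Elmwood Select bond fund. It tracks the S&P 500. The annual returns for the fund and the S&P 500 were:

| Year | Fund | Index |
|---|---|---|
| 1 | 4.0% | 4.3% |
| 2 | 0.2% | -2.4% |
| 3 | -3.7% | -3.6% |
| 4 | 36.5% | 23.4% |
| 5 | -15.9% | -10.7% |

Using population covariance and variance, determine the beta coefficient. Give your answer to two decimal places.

r̄p = 4.2200%,  r̄m = 2.2000%
Cov = Σ(rp − r̄p)(rm − r̄m) / 5 = 201.5700
Var(rm) = Σ(rm − r̄m)² / 5 = 135.0120
β = Cov / Var = 201.5700 / 135.0120 = 1.4930

1.49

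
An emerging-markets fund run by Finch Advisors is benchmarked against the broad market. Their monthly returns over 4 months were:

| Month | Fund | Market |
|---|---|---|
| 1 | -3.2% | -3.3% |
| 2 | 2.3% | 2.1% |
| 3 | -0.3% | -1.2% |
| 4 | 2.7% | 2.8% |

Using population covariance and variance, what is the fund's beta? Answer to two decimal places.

r̄p = 0.3750%,  r̄m = 0.1000%
Cov = Σ(rp − r̄p)(rm − r̄m) / 4 = 5.7900
Var(rm) = Σ(rm − r̄m)² / 4 = 6.1350
β = Cov / Var = 5.7900 / 6.1350 = 0.9438

0.94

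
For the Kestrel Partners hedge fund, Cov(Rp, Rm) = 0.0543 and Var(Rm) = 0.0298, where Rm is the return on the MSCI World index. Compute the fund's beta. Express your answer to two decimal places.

1.82

β = Cov(Rp, Rm) / Var(Rm) = 0.0543 / 0.0298 = 1.8221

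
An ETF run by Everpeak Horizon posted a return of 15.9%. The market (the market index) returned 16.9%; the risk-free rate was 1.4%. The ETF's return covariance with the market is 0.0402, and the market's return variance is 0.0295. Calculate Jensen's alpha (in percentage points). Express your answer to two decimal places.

-6.62

β = Cov / Var = 0.0402 / 0.0295 = 1.3627
E[R] = Rf + β(Rm − Rf) = 1.4% + 1.3627 × (16.9% − 1.4%) = 22.5219%
α = Rp − E[R] = 15.9% − 22.5219% = -6.6219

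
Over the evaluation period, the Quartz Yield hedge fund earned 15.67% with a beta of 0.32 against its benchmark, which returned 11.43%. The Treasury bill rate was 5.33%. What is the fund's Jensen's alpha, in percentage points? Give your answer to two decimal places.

8.39

CAPM expected return = Rf + β(Rm − Rf) = 5.33% + 0.32 × (11.43% − 5.33%) = 5.33 + 0.32 × 6.10 = 7.2820%
Jensen's α = Rp − E[R] = 15.67% − 7.2820% = 8.3880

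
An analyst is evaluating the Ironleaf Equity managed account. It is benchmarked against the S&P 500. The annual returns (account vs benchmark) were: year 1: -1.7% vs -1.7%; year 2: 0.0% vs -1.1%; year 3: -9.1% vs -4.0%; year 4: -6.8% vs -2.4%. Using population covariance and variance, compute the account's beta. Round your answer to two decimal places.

r̄p = -4.4000%,  r̄m = -2.3000%
Cov = Σ(rp − r̄p)(rm − r̄m) / 4 = 3.7825
Var(rm) = Σ(rm − r̄m)² / 4 = 1.1750
β = Cov / Var = 3.7825 / 1.1750 = 3.2191

3.22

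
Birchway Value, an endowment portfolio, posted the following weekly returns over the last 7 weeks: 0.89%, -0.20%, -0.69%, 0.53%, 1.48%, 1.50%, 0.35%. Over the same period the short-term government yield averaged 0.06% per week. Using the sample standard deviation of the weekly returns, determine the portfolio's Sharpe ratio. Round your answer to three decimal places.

0.600

Mean return r̄ = 3.860 / 7 = 0.5514%
Σ(r − r̄)² = (0.89 − 0.5514)² + (-0.2 − 0.5514)² + (-0.69 − 0.5514)² + … = 4.0235
sample σ = √(4.0235 / 6) = √0.6706 = 0.8189%
Sharpe = (r̄ − rf) / σ = (0.5514 − 0.06) / 0.8189 = 0.4914 / 0.8189 = 0.6001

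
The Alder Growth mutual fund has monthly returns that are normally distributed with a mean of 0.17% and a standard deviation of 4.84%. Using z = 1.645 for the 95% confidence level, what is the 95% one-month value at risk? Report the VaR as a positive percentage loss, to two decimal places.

VaR (as % loss) = −(μ − z·σ) = −(0.17% − 1.645 × 4.84%) = −(-7.7918%) = 7.7918%

7.79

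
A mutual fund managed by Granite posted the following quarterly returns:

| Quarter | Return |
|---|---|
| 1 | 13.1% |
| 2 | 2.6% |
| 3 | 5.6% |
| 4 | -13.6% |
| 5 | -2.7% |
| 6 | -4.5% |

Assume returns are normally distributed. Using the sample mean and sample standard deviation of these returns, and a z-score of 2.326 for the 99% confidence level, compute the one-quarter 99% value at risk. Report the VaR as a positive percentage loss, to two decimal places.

21.29

μ = (13.1 + 2.6 + 5.6 − 13.6 − 2.7 − 4.5) / 6 = 0.0833%
Sample std dev = √[422.1883 / 5] = 9.1890%
VaR = −(μ − z·σ) = −(0.0833 − 2.326 × 9.1890) = −(-21.2903) = 21.2903%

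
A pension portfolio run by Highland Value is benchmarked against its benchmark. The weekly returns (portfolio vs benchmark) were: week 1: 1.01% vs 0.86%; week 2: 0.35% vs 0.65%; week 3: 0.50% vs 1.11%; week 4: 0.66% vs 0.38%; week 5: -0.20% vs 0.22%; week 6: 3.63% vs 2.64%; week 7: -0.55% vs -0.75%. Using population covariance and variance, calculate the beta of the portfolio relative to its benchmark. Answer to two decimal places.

r̄p = 0.7714%,  r̄m = 0.7300%
Cov = Σ(rp − r̄p)(rm − r̄m) / 7 = 1.1302
Var(rm) = Σ(rm − r̄m)² / 7 = 0.9127
β = Cov / Var = 1.1302 / 0.9127 = 1.2383

1.24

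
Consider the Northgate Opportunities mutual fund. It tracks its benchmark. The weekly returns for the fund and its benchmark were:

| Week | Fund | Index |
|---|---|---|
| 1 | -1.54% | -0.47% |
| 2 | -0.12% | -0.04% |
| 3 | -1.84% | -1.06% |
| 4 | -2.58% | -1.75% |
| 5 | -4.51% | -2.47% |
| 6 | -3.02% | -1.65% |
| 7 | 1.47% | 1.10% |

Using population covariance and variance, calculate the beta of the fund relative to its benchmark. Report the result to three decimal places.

r̄p = -1.7343%,  r̄m = -0.9057%
Cov = Σ(rp − r̄p)(rm − r̄m) / 7 = 1.9912
Var(rm) = Σ(rm − r̄m)² / 7 = 1.2428
β = Cov / Var = 1.9912 / 1.2428 = 1.6022

1.602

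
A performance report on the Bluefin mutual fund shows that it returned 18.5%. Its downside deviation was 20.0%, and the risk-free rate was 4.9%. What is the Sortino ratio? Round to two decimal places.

0.68

Sortino = (Rp − Rf) / σd = (18.5% − 4.9%) / 20.0% = 13.60% / 20.0% = 0.6800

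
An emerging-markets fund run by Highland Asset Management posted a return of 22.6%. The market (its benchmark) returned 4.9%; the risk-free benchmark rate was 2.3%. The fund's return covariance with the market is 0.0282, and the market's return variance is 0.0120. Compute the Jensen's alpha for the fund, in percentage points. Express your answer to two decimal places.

14.19

β = Cov / Var = 0.0282 / 0.0120 = 2.3500
E[R] = Rf + β(Rm − Rf) = 2.3% + 2.3500 × (4.9% − 2.3%) = 8.4100%
α = Rp − E[R] = 22.6% − 8.4100% = 14.1900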